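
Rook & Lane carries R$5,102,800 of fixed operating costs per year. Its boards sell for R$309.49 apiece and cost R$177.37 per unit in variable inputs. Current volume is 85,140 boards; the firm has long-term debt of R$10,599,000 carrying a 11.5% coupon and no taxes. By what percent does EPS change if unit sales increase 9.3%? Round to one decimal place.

Total contribution margin = 85,140 × R$132.12 = R$11,248,696.80.
Operating income = contribution − fixed costs = R$11,248,696.80 − R$5,102,800 = R$6,145,896.80.
Interest = R$1,218,885.00, so EBIT − I = R$4,927,011.80.
DCL = total CM / (EBIT − I) = R$11,248,696.80 / R$4,927,011.80 = 2.2831.
%ΔEPS = DCL × %ΔSales = 2.2831 × +9.3% = +21.2%.

+21.2%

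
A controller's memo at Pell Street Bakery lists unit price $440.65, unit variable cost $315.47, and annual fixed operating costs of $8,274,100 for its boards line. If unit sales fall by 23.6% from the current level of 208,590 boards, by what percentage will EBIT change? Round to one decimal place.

-34.5%

Total contribution margin = 208,590 × $125.18 = $26,111,296.20.
Subtracting fixed costs: EBIT = $26,111,296.20 − $8,274,100 = $17,837,196.20.
DOL = contribution ÷ EBIT = $26,111,296.20 ÷ $17,837,196.20 = 1.4639.
So EBIT moves 1.4639 × (-23.6%) = -34.5%.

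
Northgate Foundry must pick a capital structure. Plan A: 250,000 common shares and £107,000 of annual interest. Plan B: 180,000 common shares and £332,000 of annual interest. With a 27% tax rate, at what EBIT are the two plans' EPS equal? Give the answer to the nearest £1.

At indifference, (EBIT − 107,000)(1 − t)/250,000 = (EBIT − 332,000)(1 − t)/180,000.
Cancelling (1 − t) and cross-multiplying: 180,000·(EBIT − 107,000) = 250,000·(EBIT − 332,000).
Solving, EBIT = (332,000·250,000 − 107,000·180,000) / (250,000 − 180,000) = 63,740,000,000 / 70,000 = 910,571.43.

£910,571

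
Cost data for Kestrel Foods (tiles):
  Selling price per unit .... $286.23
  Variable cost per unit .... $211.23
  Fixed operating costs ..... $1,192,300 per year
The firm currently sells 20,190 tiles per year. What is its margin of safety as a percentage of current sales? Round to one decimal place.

Unit CM = price − variable cost = $286.23 − $211.23 = $75.00. Break-even units = $1,192,300 ÷ $75.00 = 15,897.33; break-even revenue = 15,897.33 × $286.23 = $4,550,293.72.
Actual sales revenue = 20,190 × $286.23 = $5,778,983.70.
Margin of safety = ($5,778,983.70 − $4,550,293.72) ÷ $5,778,983.70 = 21.3%.

21.3%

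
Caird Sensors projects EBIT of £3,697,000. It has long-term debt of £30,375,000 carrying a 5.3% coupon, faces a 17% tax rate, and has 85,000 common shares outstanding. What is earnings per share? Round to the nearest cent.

£20.38

Interest = £1,609,875.00, so EBT = £3,697,000 − £1,609,875.00 = £2,087,125.00.
After tax at 17%: net income = £2,087,125.00 × 0.83 = £1,732,313.75.
Per share: £1,732,313.75 / 85,000 shares = £20.38.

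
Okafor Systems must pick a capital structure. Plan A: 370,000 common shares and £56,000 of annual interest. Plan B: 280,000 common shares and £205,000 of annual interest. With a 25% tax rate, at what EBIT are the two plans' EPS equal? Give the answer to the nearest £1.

£668,556

At indifference, (EBIT − 56,000)(1 − t)/370,000 = (EBIT − 205,000)(1 − t)/280,000.
Cancelling (1 − t) and cross-multiplying: 280,000·(EBIT − 56,000) = 370,000·(EBIT − 205,000).
Solving, EBIT = (205,000·370,000 − 56,000·280,000) / (370,000 − 280,000) = 60,170,000,000 / 90,000 = 668,555.56.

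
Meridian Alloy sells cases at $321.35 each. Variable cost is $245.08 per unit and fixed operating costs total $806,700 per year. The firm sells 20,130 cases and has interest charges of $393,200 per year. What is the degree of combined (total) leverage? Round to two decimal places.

4.58

Total contribution margin = 20,130 × $76.27 = $1,535,315.10.
EBIT = $1,535,315.10 − $806,700 = $728,615.10. Interest = $393,200.00, so EBIT − I = $335,415.10.
DCL = contribution ÷ (EBIT − I) = $1,535,315.10 ÷ $335,415.10 = 4.5774.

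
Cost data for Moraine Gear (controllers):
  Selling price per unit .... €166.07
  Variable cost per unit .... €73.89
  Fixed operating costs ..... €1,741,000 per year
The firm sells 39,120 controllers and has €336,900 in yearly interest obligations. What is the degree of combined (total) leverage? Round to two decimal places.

Total contribution margin = 39,120 × €92.18 = €3,606,081.60.
Operating income = contribution − fixed costs = €3,606,081.60 − €1,741,000 = €1,865,081.60. Interest = €336,900.00.
DOL = €3,606,081.60 ÷ €1,865,081.60 = 1.9335; DFL = €1,865,081.60 ÷ €1,528,181.60 = 1.2205.
Combined leverage = 1.9335 × 1.2205 = 2.3598.

2.36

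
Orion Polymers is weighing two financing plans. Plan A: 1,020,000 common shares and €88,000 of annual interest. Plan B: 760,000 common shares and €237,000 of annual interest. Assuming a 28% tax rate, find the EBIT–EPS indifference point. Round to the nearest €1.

At indifference, (EBIT − 88,000)(1 − t)/1,020,000 = (EBIT − 237,000)(1 − t)/760,000.
The (1 − t) factor cancels: (EBIT − 88,000) × 760,000 = (EBIT − 237,000) × 1,020,000.
EBIT × (1,020,000 − 760,000) = 237,000 × 1,020,000 − 88,000 × 760,000 = 174,860,000,000, so EBIT = 174,860,000,000 ÷ 260,000 = 672,538.46.

€672,538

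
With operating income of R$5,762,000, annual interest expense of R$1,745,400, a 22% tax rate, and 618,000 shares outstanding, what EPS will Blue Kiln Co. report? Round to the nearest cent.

R$5.07

Pre-tax income = R$5,762,000 − R$1,745,400.00 = R$4,016,600.00.
Net income = R$4,016,600.00 × (1 − 0.22) = R$3,132,948.00.
EPS = R$3,132,948.00 ÷ 618,000 = R$5.07.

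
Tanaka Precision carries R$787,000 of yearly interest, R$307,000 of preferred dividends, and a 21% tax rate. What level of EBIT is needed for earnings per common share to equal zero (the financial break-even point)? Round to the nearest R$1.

Grossing the preferred dividend up to pre-tax terms: R$307,000 / (1 − 0.21) = R$388,607.59.
EPS = 0 when EBIT covers interest plus the pre-tax preferred burden: R$787,000 + R$388,607.59 = R$1,175,607.59.

R$1,175,608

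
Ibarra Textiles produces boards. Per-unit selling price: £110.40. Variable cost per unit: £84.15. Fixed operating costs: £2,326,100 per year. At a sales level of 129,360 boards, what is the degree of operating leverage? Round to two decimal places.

Contribution at this volume is 129,360 × £26.25 = £3,395,700.00.
Operating income = contribution − fixed costs = £3,395,700.00 − £2,326,100 = £1,069,600.00.
So DOL = total CM / EBIT = £3,395,700.00 / £1,069,600.00 = 3.1747.

3.17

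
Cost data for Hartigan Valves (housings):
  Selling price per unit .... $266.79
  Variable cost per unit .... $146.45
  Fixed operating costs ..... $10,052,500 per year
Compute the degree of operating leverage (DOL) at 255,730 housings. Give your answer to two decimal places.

Total contribution margin = 255,730 × $120.34 = $30,774,548.20.
Subtracting fixed costs: EBIT = $30,774,548.20 − $10,052,500 = $20,722,048.20.
Degree of operating leverage = $30,774,548.20 / $20,722,048.20 = 1.4851.

1.49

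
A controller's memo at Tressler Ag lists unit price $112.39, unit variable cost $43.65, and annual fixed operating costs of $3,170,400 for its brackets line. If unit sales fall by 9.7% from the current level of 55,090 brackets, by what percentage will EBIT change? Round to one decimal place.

-59.6%

At 55,090 units, contribution = 55,090 × $68.74 = $3,786,886.60.
EBIT = $3,786,886.60 − $3,170,400 = $616,486.60.
So DOL = total CM / EBIT = $3,786,886.60 / $616,486.60 = 6.1427.
Operating income changes by 6.1427 × -9.7% = -59.6%.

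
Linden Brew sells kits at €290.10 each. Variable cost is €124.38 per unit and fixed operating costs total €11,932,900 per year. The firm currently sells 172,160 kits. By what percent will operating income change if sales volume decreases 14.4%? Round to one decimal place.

Contribution at this volume is 172,160 × €165.72 = €28,530,355.20.
Subtracting fixed costs: EBIT = €28,530,355.20 − €11,932,900 = €16,597,455.20.
Degree of operating leverage = €28,530,355.20 / €16,597,455.20 = 1.7190.
Operating income changes by 1.7190 × -14.4% = -24.8%.

-24.8%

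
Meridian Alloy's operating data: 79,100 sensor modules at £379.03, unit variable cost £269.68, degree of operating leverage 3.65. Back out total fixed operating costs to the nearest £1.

£6,279,836

Total contribution margin = 79,100 × £109.35 = £8,649,585.00.
DOL = contribution / EBIT, so EBIT = £8,649,585.00 / 3.65 = £2,369,749.32.
And FC = contribution − EBIT = £8,649,585.00 − £2,369,749.32 = £6,279,836.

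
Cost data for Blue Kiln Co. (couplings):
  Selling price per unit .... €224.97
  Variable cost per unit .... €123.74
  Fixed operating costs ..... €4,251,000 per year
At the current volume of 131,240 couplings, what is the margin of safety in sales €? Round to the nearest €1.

Contribution margin per unit = €224.97 − €123.74 = €101.23. Break-even units = €4,251,000 ÷ €101.23 = 41,993.48; break-even revenue = 41,993.48 × €224.97 = €9,447,273.24.
Actual sales revenue = 131,240 × €224.97 = €29,525,062.80.
Margin of safety = €29,525,062.80 − €9,447,273.24 = €20,077,790.

€20,077,790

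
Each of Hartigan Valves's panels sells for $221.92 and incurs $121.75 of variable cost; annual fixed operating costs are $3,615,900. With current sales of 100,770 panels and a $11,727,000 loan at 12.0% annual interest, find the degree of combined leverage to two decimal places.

At 100,770 units, contribution = 100,770 × $100.17 = $10,094,130.90.
Subtracting fixed costs: EBIT = $10,094,130.90 − $3,615,900 = $6,478,230.90. Interest = $1,407,240.00.
DOL = $10,094,130.90 ÷ $6,478,230.90 = 1.5582; DFL = $6,478,230.90 ÷ $5,070,990.90 = 1.2775.
Combined leverage = 1.5582 × 1.2775 = 1.9906.

1.99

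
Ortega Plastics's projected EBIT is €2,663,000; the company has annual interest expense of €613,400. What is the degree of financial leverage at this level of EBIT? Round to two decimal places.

Annual interest charges come to €613,400.00.
DFL = EBIT ÷ (EBIT − I) = €2,663,000 ÷ (€2,663,000 − €613,400.00) = €2,663,000 ÷ €2,049,600.00 = 1.2993.

1.30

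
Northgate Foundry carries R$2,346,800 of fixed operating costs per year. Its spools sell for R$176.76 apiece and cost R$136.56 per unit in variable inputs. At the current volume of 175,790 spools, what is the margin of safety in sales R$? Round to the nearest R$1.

R$20,753,726

Each unit contributes R$176.76 − R$136.56 = R$40.20. Break-even units = R$2,346,800 ÷ R$40.20 = 58,378.11; break-even revenue = 58,378.11 × R$176.76 = R$10,318,914.63.
Actual sales revenue = 175,790 × R$176.76 = R$31,072,640.40.
Margin of safety = R$31,072,640.40 − R$10,318,914.63 = R$20,753,726.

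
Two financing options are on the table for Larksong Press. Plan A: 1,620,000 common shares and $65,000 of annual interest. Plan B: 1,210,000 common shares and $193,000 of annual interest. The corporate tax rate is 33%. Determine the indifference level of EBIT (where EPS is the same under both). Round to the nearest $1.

At indifference, (EBIT − 65,000)(1 − t)/1,620,000 = (EBIT − 193,000)(1 − t)/1,210,000.
Cancelling (1 − t) and cross-multiplying: 1,210,000·(EBIT − 65,000) = 1,620,000·(EBIT − 193,000).
EBIT × (1,620,000 − 1,210,000) = 193,000 × 1,620,000 − 65,000 × 1,210,000 = 234,010,000,000, so EBIT = 234,010,000,000 ÷ 410,000 = 570,756.10.

$570,756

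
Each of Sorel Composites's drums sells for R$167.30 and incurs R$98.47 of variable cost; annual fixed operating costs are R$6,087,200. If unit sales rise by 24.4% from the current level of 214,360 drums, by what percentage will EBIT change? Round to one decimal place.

+41.5%

Contribution at this volume is 214,360 × R$68.83 = R$14,754,398.80.
Operating income = contribution − fixed costs = R$14,754,398.80 − R$6,087,200 = R$8,667,198.80.
DOL = contribution ÷ EBIT = R$14,754,398.80 ÷ R$8,667,198.80 = 1.7023.
Operating income changes by 1.7023 × +24.4% = +41.5%.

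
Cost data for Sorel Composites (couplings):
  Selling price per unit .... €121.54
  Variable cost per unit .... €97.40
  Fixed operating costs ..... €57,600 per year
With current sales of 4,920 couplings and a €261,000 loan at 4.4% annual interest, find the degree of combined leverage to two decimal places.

Contribution at this volume is 4,920 × €24.14 = €118,768.80.
EBIT = €118,768.80 − €57,600 = €61,168.80. Interest = €11,484.00.
DOL = €118,768.80 ÷ €61,168.80 = 1.9417; DFL = €61,168.80 ÷ €49,684.80 = 1.2311.
Combined leverage = 1.9417 × 1.2311 = 2.3904.

2.39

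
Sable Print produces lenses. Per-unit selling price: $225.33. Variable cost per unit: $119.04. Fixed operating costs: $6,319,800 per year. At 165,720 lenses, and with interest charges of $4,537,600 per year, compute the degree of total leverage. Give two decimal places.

2.61

Contribution at this volume is 165,720 × $106.29 = $17,614,378.80.
Operating income = contribution − fixed costs = $17,614,378.80 − $6,319,800 = $11,294,578.80. Interest = $4,537,600.00.
DOL = $17,614,378.80 ÷ $11,294,578.80 = 1.5595; DFL = $11,294,578.80 ÷ $6,756,978.80 = 1.6715.
Combined leverage = 1.5595 × 1.6715 = 2.6067.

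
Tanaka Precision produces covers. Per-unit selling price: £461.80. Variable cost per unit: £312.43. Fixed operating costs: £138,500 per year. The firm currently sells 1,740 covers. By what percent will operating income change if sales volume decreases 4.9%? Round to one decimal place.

-10.5%

Total contribution margin = 1,740 × £149.37 = £259,903.80.
Subtracting fixed costs: EBIT = £259,903.80 − £138,500 = £121,403.80.
Degree of operating leverage = £259,903.80 / £121,403.80 = 2.1408.
%ΔEBIT = DOL × %ΔSales = 2.1408 × -4.9% = -10.5%.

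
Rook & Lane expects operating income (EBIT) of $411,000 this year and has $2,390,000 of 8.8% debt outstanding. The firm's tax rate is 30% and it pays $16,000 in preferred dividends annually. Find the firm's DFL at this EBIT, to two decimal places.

Annual interest charges come to $210,320.00.
Pre-tax preferred-dividend burden = $16,000 ÷ (1 − 0.30) = $22,857.14.
DFL = EBIT ÷ [EBIT − I − D_p/(1−t)] = $411,000 ÷ [$411,000 − $210,320.00 − $22,857.14] = $411,000 ÷ $177,822.86 = 2.3113.

2.31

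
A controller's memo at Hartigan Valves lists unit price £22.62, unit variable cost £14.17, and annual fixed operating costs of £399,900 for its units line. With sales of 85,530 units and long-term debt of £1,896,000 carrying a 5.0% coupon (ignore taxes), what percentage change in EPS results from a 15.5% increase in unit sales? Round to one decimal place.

+49.1%

Total contribution margin = 85,530 × £8.45 = £722,728.50.
Operating income = contribution − fixed costs = £722,728.50 − £399,900 = £322,828.50.
Interest = £94,800.00, so EBIT − I = £228,028.50.
DCL = total CM / (EBIT − I) = £722,728.50 / £228,028.50 = 3.1695.
EPS therefore changes by 3.1695 × (+15.5%) = +49.1%.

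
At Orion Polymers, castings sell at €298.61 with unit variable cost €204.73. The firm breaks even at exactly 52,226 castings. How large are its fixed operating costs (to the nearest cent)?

Each unit contributes €298.61 − €204.73 = €93.88.
Fixed costs = break-even units × CM = 52,226 × €93.88 = €4,902,976.88.

€4,902,976.88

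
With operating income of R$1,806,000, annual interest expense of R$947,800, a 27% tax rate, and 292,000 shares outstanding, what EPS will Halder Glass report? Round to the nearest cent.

Pre-tax income = R$1,806,000 − R$947,800.00 = R$858,200.00.
After tax at 27%: net income = R$858,200.00 × 0.73 = R$626,486.00.
EPS = R$626,486.00 ÷ 292,000 = R$2.15.

R$2.15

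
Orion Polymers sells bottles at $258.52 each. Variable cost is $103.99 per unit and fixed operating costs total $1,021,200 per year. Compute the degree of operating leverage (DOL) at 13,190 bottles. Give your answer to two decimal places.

2.00

Total contribution margin = 13,190 × $154.53 = $2,038,250.70.
EBIT = $2,038,250.70 − $1,021,200 = $1,017,050.70.
DOL = contribution ÷ EBIT = $2,038,250.70 ÷ $1,017,050.70 = 2.0041.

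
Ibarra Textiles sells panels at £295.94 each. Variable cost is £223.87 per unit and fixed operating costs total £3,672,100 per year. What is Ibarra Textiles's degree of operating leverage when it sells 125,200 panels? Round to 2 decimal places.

1.69

Total contribution margin = 125,200 × £72.07 = £9,023,164.00.
EBIT = £9,023,164.00 − £3,672,100 = £5,351,064.00.
Degree of operating leverage = £9,023,164.00 / £5,351,064.00 = 1.6862.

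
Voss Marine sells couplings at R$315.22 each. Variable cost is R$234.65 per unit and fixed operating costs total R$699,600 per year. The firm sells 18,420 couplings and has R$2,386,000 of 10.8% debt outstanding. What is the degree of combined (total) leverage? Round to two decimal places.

At 18,420 units, contribution = 18,420 × R$80.57 = R$1,484,099.40.
Operating income = contribution − fixed costs = R$1,484,099.40 − R$699,600 = R$784,499.40. Interest = R$257,688.00.
DOL = R$1,484,099.40 ÷ R$784,499.40 = 1.8918; DFL = R$784,499.40 ÷ R$526,811.40 = 1.4891.
Combined leverage = 1.8918 × 1.4891 = 2.8171.

2.82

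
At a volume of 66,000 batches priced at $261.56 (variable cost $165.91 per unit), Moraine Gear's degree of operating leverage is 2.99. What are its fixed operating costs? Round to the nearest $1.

Contribution at this volume is 66,000 × $95.65 = $6,312,900.00.
Since DOL = CM ÷ EBIT, EBIT = $6,312,900.00 ÷ 2.99 = $2,111,337.79.
And FC = contribution − EBIT = $6,312,900.00 − $2,111,337.79 = $4,201,562.

$4,201,562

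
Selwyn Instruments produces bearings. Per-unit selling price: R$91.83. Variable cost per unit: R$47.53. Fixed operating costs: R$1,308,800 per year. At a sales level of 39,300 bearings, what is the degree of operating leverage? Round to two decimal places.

4.03

Contribution at this volume is 39,300 × R$44.30 = R$1,740,990.00.
Subtracting fixed costs: EBIT = R$1,740,990.00 − R$1,308,800 = R$432,190.00.
So DOL = total CM / EBIT = R$1,740,990.00 / R$432,190.00 = 4.0283.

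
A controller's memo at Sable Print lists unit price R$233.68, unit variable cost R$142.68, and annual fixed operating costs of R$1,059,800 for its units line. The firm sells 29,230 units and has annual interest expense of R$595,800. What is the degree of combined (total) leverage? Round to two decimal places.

2.65

At 29,230 units, contribution = 29,230 × R$91.00 = R$2,659,930.00.
EBIT = R$2,659,930.00 − R$1,059,800 = R$1,600,130.00. Interest = R$595,800.00.
DOL = R$2,659,930.00 ÷ R$1,600,130.00 = 1.6623; DFL = R$1,600,130.00 ÷ R$1,004,330.00 = 1.5932.
DCL = DOL × DFL = 1.6623 × 1.5932 = 2.6484.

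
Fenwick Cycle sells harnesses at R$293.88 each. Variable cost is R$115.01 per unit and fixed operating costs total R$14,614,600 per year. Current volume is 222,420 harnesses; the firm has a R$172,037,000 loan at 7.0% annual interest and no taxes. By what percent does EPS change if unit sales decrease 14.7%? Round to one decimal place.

-44.6%

At 222,420 units, contribution = 222,420 × R$178.87 = R$39,784,265.40.
Operating income = contribution − fixed costs = R$39,784,265.40 − R$14,614,600 = R$25,169,665.40.
After interest of R$12,042,590.00, pre-tax earnings = R$13,127,075.40.
Degree of combined leverage = contribution ÷ (EBIT − I) = R$39,784,265.40 ÷ R$13,127,075.40 = 3.0307.
EPS therefore changes by 3.0307 × (-14.7%) = -44.6%.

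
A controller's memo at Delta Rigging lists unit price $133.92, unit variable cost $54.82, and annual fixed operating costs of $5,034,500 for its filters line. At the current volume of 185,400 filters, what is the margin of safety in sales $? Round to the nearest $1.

$16,305,124

Unit CM = price − variable cost = $133.92 − $54.82 = $79.10. Break-even units = $5,034,500 ÷ $79.10 = 63,647.28; break-even revenue = 63,647.28 × $133.92 = $8,523,643.99.
Actual sales revenue = 185,400 × $133.92 = $24,828,768.00.
Margin of safety = $24,828,768.00 − $8,523,643.99 = $16,305,124.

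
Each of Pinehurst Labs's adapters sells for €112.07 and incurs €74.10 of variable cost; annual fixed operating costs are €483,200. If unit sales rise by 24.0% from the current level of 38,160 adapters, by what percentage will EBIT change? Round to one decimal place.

Contribution at this volume is 38,160 × €37.97 = €1,448,935.20.
EBIT = €1,448,935.20 − €483,200 = €965,735.20.
So DOL = total CM / EBIT = €1,448,935.20 / €965,735.20 = 1.5003.
So EBIT moves 1.5003 × (+24.0%) = +36.0%.

+36.0%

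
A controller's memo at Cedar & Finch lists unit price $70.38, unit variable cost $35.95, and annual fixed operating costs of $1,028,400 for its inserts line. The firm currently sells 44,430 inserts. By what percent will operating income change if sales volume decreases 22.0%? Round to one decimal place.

At 44,430 units, contribution = 44,430 × $34.43 = $1,529,724.90.
EBIT = $1,529,724.90 − $1,028,400 = $501,324.90.
So DOL = total CM / EBIT = $1,529,724.90 / $501,324.90 = 3.0514.
%ΔEBIT = DOL × %ΔSales = 3.0514 × -22.0% = -67.1%.

-67.1%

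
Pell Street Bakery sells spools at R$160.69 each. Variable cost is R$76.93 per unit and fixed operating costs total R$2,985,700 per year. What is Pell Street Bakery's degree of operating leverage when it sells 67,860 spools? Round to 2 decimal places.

2.11

Total contribution margin = 67,860 × R$83.76 = R$5,683,953.60.
Operating income = contribution − fixed costs = R$5,683,953.60 − R$2,985,700 = R$2,698,253.60.
So DOL = total CM / EBIT = R$5,683,953.60 / R$2,698,253.60 = 2.1065.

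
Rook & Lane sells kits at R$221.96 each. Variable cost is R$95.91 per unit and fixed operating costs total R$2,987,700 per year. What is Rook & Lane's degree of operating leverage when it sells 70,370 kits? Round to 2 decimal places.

1.51

At 70,370 units, contribution = 70,370 × R$126.05 = R$8,870,138.50.
Subtracting fixed costs: EBIT = R$8,870,138.50 − R$2,987,700 = R$5,882,438.50.
So DOL = total CM / EBIT = R$8,870,138.50 / R$5,882,438.50 = 1.5079.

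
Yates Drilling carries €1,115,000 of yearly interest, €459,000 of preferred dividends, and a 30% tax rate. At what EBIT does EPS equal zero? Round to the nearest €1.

€1,770,714

Preferred dividends are paid after tax, so their pre-tax equivalent is €459,000 ÷ (1 − 0.30) = €655,714.29.
EPS = 0 when EBIT covers interest plus the pre-tax preferred burden: €1,115,000 + €655,714.29 = €1,770,714.29.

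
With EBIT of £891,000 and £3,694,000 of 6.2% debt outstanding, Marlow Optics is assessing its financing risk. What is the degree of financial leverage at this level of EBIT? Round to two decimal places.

Annual interest charges come to £229,028.00.
Degree of financial leverage = EBIT / (EBIT − interest) = £891,000 / £661,972.00 = 1.3460.

1.35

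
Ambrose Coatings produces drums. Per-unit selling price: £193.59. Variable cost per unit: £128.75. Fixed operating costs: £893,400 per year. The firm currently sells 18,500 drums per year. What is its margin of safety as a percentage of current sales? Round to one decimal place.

25.5%

Contribution margin per unit = £193.59 − £128.75 = £64.84. Break-even units = £893,400 ÷ £64.84 = 13,778.53; break-even revenue = 13,778.53 × £193.59 = £2,667,385.97.
Current sales = 18,500 × £193.59 = £3,581,415.00.
Margin of safety = (£3,581,415.00 − £2,667,385.97) ÷ £3,581,415.00 = 25.5%.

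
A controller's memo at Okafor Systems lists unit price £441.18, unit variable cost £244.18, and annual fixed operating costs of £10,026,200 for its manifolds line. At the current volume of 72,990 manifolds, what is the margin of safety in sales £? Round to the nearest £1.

£9,748,130

Contribution margin per unit = £441.18 − £244.18 = £197.00. Break-even units = £10,026,200 ÷ £197.00 = 50,894.42; break-even revenue = 50,894.42 × £441.18 = £22,453,598.56.
Current sales = 72,990 × £441.18 = £32,201,728.20.
Margin of safety = £32,201,728.20 − £22,453,598.56 = £9,748,130.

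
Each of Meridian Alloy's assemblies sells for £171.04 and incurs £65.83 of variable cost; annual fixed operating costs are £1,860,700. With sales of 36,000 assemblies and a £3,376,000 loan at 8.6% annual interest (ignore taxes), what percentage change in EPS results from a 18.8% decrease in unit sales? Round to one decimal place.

-43.5%

Contribution at this volume is 36,000 × £105.21 = £3,787,560.00.
Operating income = contribution − fixed costs = £3,787,560.00 − £1,860,700 = £1,926,860.00.
Interest = £290,336.00, so EBIT − I = £1,636,524.00.
Degree of combined leverage = contribution ÷ (EBIT − I) = £3,787,560.00 ÷ £1,636,524.00 = 2.3144.
EPS therefore changes by 2.3144 × (-18.8%) = -43.5%.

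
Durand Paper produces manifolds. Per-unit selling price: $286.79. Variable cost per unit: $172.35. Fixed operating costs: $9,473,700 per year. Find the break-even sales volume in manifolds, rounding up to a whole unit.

Unit CM = price − variable cost = $286.79 − $172.35 = $114.44.
Break-even volume = fixed costs ÷ CM per unit = $9,473,700 ÷ $114.44 = 82,783.12, so 82,784 manifolds.

82,784 manifolds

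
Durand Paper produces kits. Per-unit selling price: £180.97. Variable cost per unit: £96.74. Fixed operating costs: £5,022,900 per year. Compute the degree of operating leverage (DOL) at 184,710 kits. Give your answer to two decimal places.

Total contribution margin = 184,710 × £84.23 = £15,558,123.30.
EBIT = £15,558,123.30 − £5,022,900 = £10,535,223.30.
So DOL = total CM / EBIT = £15,558,123.30 / £10,535,223.30 = 1.4768.

1.48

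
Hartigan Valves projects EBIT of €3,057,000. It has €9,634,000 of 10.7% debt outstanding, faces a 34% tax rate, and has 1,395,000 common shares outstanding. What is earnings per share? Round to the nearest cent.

€0.96

Interest = €1,030,838.00, so EBT = €3,057,000 − €1,030,838.00 = €2,026,162.00.
After tax at 34%: net income = €2,026,162.00 × 0.66 = €1,337,266.92.
Per share: €1,337,266.92 / 1,395,000 shares = €0.96.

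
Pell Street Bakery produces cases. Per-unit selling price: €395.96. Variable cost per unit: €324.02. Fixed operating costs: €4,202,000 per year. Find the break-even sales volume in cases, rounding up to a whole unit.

58,410 cases

Each unit contributes €395.96 − €324.02 = €71.94.
Units to break even: €4,202,000 ÷ €71.94 = 58,409.79, rounded up to 58,410.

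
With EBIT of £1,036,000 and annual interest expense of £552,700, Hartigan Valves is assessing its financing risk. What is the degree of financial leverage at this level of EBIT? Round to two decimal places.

Interest = £552,700.00.
DFL = EBIT ÷ (EBIT − I) = £1,036,000 ÷ (£1,036,000 − £552,700.00) = £1,036,000 ÷ £483,300.00 = 2.1436.

2.14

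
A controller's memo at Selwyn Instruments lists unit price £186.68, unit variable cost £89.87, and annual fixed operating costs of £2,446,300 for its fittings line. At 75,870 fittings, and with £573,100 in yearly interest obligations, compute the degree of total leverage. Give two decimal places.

Contribution at this volume is 75,870 × £96.81 = £7,344,974.70.
Subtracting fixed costs: EBIT = £7,344,974.70 − £2,446,300 = £4,898,674.70. Interest = £573,100.00.
DOL = £7,344,974.70 ÷ £4,898,674.70 = 1.4994; DFL = £4,898,674.70 ÷ £4,325,574.70 = 1.1325.
DCL = DOL × DFL = 1.4994 × 1.1325 = 1.6981.

1.70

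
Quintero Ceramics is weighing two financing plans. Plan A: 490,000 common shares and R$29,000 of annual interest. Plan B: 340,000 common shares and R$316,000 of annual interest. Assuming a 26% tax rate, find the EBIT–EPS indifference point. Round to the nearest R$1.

At indifference, (EBIT − 29,000)(1 − t)/490,000 = (EBIT − 316,000)(1 − t)/340,000.
Cancelling (1 − t) and cross-multiplying: 340,000·(EBIT − 29,000) = 490,000·(EBIT − 316,000).
EBIT × (490,000 − 340,000) = 316,000 × 490,000 − 29,000 × 340,000 = 144,980,000,000, so EBIT = 144,980,000,000 ÷ 150,000 = 966,533.33.

R$966,533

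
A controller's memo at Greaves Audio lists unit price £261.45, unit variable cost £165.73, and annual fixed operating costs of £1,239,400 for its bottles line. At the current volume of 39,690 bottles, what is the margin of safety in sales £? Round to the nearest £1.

Unit CM = price − variable cost = £261.45 − £165.73 = £95.72. Break-even units = £1,239,400 ÷ £95.72 = 12,948.18; break-even revenue = 12,948.18 × £261.45 = £3,385,302.24.
Actual sales revenue = 39,690 × £261.45 = £10,376,950.50.
Margin of safety = £10,376,950.50 − £3,385,302.24 = £6,991,648.

£6,991,648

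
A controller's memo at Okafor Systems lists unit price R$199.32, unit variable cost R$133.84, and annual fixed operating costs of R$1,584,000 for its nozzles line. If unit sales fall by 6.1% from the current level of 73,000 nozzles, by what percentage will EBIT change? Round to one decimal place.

Contribution at this volume is 73,000 × R$65.48 = R$4,780,040.00.
EBIT = R$4,780,040.00 − R$1,584,000 = R$3,196,040.00.
So DOL = total CM / EBIT = R$4,780,040.00 / R$3,196,040.00 = 1.4956.
So EBIT moves 1.4956 × (-6.1%) = -9.1%.

-9.1%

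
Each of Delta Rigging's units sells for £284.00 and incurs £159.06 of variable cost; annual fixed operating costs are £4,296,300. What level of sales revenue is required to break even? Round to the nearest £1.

£9,765,881

Contribution margin per unit = £284.00 − £159.06 = £124.94, a CM ratio of £124.94 ÷ £284.00 = 0.4399.
Break-even sales = FC ÷ CM ratio = £4,296,300 × £284.00 / £124.94 = £9,765,881.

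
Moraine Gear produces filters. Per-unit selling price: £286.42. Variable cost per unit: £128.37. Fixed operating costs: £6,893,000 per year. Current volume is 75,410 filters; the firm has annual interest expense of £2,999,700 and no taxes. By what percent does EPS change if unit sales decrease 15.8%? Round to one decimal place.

-93.0%

Total contribution margin = 75,410 × £158.05 = £11,918,550.50.
Operating income = contribution − fixed costs = £11,918,550.50 − £6,893,000 = £5,025,550.50.
Interest = £2,999,700.00, so EBIT − I = £2,025,850.50.
DCL = total CM / (EBIT − I) = £11,918,550.50 / £2,025,850.50 = 5.8832.
EPS therefore changes by 5.8832 × (-15.8%) = -93.0%.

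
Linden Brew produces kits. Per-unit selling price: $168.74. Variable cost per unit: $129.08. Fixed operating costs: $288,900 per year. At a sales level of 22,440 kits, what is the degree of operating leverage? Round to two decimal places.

Total contribution margin = 22,440 × $39.66 = $889,970.40.
Subtracting fixed costs: EBIT = $889,970.40 − $288,900 = $601,070.40.
DOL = contribution ÷ EBIT = $889,970.40 ÷ $601,070.40 = 1.4806.

1.48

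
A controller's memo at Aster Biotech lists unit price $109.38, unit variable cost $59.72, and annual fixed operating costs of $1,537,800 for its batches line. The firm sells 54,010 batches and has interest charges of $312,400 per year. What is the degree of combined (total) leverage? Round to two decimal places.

3.22

At 54,010 units, contribution = 54,010 × $49.66 = $2,682,136.60.
EBIT = $2,682,136.60 − $1,537,800 = $1,144,336.60. Interest = $312,400.00, so EBIT − I = $831,936.60.
Degree of total leverage = total CM / (EBIT − interest) = $2,682,136.60 / $831,936.60 = 3.2240.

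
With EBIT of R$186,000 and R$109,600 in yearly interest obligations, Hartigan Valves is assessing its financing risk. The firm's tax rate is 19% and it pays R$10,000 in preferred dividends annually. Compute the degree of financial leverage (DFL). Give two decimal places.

Interest = R$109,600.00.
Preferred dividends grossed up pre-tax: R$10,000 / (1 − 0.19) = R$12,345.68.
DFL = EBIT ÷ [EBIT − I − D_p/(1−t)] = R$186,000 ÷ [R$186,000 − R$109,600.00 − R$12,345.68] = R$186,000 ÷ R$64,054.32 = 2.9038.

2.90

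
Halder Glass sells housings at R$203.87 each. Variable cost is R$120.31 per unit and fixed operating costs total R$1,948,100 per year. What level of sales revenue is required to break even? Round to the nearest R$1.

Contribution margin per unit = R$203.87 − R$120.31 = R$83.56, a CM ratio of R$83.56 ÷ R$203.87 = 0.4099.
Break-even sales = FC ÷ CM ratio = R$1,948,100 × R$203.87 / R$83.56 = R$4,752,982.

R$4,752,982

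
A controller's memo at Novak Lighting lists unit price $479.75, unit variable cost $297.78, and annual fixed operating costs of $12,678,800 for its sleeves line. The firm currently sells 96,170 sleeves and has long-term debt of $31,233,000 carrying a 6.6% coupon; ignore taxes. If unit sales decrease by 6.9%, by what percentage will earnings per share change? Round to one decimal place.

Total contribution margin = 96,170 × $181.97 = $17,500,054.90.
Operating income = contribution − fixed costs = $17,500,054.90 − $12,678,800 = $4,821,254.90.
After interest of $2,061,378.00, pre-tax earnings = $2,759,876.90.
Degree of combined leverage = contribution ÷ (EBIT − I) = $17,500,054.90 ÷ $2,759,876.90 = 6.3409.
EPS therefore changes by 6.3409 × (-6.9%) = -43.8%.

-43.8%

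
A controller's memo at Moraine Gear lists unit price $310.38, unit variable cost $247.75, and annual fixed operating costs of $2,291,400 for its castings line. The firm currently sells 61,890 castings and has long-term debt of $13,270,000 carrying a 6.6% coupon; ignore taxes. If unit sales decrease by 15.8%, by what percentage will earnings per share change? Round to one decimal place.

-86.4%

Contribution at this volume is 61,890 × $62.63 = $3,876,170.70.
Operating income = contribution − fixed costs = $3,876,170.70 − $2,291,400 = $1,584,770.70.
Interest = $875,820.00, so EBIT − I = $708,950.70.
Degree of combined leverage = contribution ÷ (EBIT − I) = $3,876,170.70 ÷ $708,950.70 = 5.4675.
%ΔEPS = DCL × %ΔSales = 5.4675 × -15.8% = -86.4%.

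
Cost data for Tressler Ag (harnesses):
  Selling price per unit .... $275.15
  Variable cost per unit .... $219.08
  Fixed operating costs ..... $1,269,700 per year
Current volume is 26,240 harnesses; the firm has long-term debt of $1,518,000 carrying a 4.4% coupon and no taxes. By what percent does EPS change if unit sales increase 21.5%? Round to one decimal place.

+234.7%

At 26,240 units, contribution = 26,240 × $56.07 = $1,471,276.80.
Operating income = contribution − fixed costs = $1,471,276.80 − $1,269,700 = $201,576.80.
Interest = $66,792.00, so EBIT − I = $134,784.80.
Degree of combined leverage = contribution ÷ (EBIT − I) = $1,471,276.80 ÷ $134,784.80 = 10.9157.
%ΔEPS = DCL × %ΔSales = 10.9157 × +21.5% = +234.7%.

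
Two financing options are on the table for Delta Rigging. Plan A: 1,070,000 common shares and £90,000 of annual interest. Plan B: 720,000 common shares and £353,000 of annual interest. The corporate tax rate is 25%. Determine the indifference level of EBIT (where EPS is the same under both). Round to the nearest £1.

£894,029

Set EPS_A = EPS_B: (EBIT − £90,000)(1 − 0.25) ÷ 1,070,000 = (EBIT − £353,000)(1 − 0.25) ÷ 720,000.
The (1 − t) factor cancels: (EBIT − 90,000) × 720,000 = (EBIT − 353,000) × 1,070,000.
EBIT × (1,070,000 − 720,000) = 353,000 × 1,070,000 − 90,000 × 720,000 = 312,910,000,000, so EBIT = 312,910,000,000 ÷ 350,000 = 894,028.57.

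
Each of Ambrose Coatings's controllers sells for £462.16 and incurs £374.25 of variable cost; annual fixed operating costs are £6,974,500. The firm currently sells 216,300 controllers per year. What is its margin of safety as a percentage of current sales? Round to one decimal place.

63.3%

Each unit contributes £462.16 − £374.25 = £87.91. Break-even units = £6,974,500 ÷ £87.91 = 79,336.82; break-even revenue = 79,336.82 × £462.16 = £36,666,305.54.
Current sales = 216,300 × £462.16 = £99,965,208.00.
Margin of safety = (£99,965,208.00 − £36,666,305.54) ÷ £99,965,208.00 = 63.3%.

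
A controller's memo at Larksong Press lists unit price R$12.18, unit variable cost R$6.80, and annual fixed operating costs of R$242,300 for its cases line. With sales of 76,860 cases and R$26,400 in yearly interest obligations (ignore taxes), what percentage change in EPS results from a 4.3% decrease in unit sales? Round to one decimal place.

Contribution at this volume is 76,860 × R$5.38 = R$413,506.80.
Operating income = contribution − fixed costs = R$413,506.80 − R$242,300 = R$171,206.80.
Interest = R$26,400.00, so EBIT − I = R$144,806.80.
DCL = total CM / (EBIT − I) = R$413,506.80 / R$144,806.80 = 2.8556.
%ΔEPS = DCL × %ΔSales = 2.8556 × -4.3% = -12.3%.

-12.3%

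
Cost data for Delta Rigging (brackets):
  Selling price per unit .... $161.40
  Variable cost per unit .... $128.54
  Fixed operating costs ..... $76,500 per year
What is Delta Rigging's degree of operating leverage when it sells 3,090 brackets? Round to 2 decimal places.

At 3,090 units, contribution = 3,090 × $32.86 = $101,537.40.
Subtracting fixed costs: EBIT = $101,537.40 − $76,500 = $25,037.40.
DOL = contribution ÷ EBIT = $101,537.40 ÷ $25,037.40 = 4.0554.

4.06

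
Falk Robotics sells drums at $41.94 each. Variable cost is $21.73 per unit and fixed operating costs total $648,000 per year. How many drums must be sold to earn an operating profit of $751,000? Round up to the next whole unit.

69,224 drums

Each unit contributes $41.94 − $21.73 = $20.21.
Need Q such that Q × $20.21 − $648,000 = $751,000, i.e. Q = $1,399,000 / $20.21 = 69,223.16 → 69,224.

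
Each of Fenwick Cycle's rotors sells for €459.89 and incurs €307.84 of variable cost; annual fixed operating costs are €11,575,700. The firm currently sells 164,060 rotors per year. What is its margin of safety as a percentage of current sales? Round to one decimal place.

Each unit contributes €459.89 − €307.84 = €152.05. Break-even units = €11,575,700 ÷ €152.05 = 76,130.88; break-even revenue = 76,130.88 × €459.89 = €35,011,829.48.
Actual sales revenue = 164,060 × €459.89 = €75,449,553.40.
Margin of safety = (€75,449,553.40 − €35,011,829.48) ÷ €75,449,553.40 = 53.6%.

53.6%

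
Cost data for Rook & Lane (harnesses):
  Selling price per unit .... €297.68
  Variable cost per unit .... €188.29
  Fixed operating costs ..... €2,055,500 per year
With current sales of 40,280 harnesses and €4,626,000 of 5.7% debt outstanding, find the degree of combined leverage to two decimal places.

At 40,280 units, contribution = 40,280 × €109.39 = €4,406,229.20.
EBIT = €4,406,229.20 − €2,055,500 = €2,350,729.20. Interest = €263,682.00.
DOL = €4,406,229.20 ÷ €2,350,729.20 = 1.8744; DFL = €2,350,729.20 ÷ €2,087,047.20 = 1.1263.
Combined leverage = 1.8744 × 1.1263 = 2.1111.

2.11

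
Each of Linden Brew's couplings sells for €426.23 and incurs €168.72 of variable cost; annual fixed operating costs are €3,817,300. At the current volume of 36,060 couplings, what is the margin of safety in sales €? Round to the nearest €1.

Contribution margin per unit = €426.23 − €168.72 = €257.51. Break-even units = €3,817,300 ÷ €257.51 = 14,823.89; break-even revenue = 14,823.89 × €426.23 = €6,318,386.78.
Current sales = 36,060 × €426.23 = €15,369,853.80.
Margin of safety = €15,369,853.80 − €6,318,386.78 = €9,051,467.

€9,051,467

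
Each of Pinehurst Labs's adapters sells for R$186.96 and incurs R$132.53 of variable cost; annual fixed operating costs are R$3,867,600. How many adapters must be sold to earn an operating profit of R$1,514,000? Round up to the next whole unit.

98,872 adapters

Each unit contributes R$186.96 − R$132.53 = R$54.43.
Need Q such that Q × R$54.43 − R$3,867,600 = R$1,514,000, i.e. Q = R$5,381,600 / R$54.43 = 98,871.95 → 98,872.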